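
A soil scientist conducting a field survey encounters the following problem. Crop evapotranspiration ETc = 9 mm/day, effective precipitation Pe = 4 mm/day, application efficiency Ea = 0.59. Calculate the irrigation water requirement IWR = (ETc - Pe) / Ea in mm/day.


IWR = (ETc - Pe) / Ea
    = (9 - 4) / 0.59
    = 5 / 0.59
    = 8.47 mm/day


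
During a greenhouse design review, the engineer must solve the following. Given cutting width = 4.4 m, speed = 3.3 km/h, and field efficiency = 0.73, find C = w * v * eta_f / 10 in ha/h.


C = w * v * eta_f / 10
  = 4.4 * 3.3 * 0.73 / 10
  = 10.60 / 10
  = 1.06 ha/h


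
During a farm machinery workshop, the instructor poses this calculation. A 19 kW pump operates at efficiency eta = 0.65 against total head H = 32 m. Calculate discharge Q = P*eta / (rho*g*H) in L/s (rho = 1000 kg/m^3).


Q = (P * 1000 * eta) / (rho * g * H)
  = (19 * 1000 * 0.65) / (1000 * 9.81 * 32)
  = 12350 / 313920
  = 0.03934 m^3/s = 39.34 L/s


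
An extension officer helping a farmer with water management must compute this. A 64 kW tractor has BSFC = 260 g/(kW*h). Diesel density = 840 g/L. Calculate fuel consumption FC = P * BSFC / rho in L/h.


FC = P * BSFC / rho_fuel
   = 64 * 260 / 840
   = 16640 / 840
   = 19.81 L/h


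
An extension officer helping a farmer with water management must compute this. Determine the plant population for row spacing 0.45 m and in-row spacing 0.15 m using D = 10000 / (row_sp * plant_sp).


D = 10000 / (row_sp * plant_sp)
  = 10000 / (0.45 * 0.15)
  = 10000 / 0.0675
  = 148148.15 plants/ha


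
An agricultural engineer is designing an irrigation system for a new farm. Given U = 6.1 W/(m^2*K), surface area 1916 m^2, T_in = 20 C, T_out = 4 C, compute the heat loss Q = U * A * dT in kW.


dT = 20 - (4) = 16 K
Q = U * A * dT
  = 6.1 * 1916 * 16
  = 187001.60 W = 187.00 kW


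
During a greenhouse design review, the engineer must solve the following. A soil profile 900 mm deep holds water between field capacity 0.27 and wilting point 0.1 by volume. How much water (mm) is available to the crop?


AW = (FC - WP) * D
   = (0.27 - 0.1) * 900
   = 0.17 * 900
   = 153 mm


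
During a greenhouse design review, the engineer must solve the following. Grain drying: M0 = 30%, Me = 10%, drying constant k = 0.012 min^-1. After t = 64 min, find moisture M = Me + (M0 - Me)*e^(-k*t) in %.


M = Me + (M0 - Me) * e^(-k*t)
  = 10 + (30 - 10) * e^(-0.012*64)
  = 10 + 20 * e^(-0.768)
  = 10 + 20 * 0.46394
  = 10 + 9.2788
  = 19.28%


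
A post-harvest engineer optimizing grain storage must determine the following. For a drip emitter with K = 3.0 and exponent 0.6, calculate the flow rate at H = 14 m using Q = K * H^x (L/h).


Q = K * H^x
  = 3.0 * 14^0.6
  = 3.0 * 4.8717
  = 14.61 L/h


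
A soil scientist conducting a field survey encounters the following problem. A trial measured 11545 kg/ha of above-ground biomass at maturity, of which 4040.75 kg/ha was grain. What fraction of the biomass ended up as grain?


HI = grain_yield / biomass
   = 4040.75 / 11545
   = 0.35


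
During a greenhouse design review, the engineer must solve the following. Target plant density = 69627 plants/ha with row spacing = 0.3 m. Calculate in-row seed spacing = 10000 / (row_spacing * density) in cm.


spacing = 10000 / (row_sp * density)
        = 10000 / (0.3 * 69627)
        = 10000 / 20888.10
        = 0.47874 m = 47.87 cm


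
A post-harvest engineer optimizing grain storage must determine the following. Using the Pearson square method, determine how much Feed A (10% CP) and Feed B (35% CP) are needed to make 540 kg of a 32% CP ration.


parts_A = CP_b - target = 35 - 32 = 3
parts_B = target - CP_a = 32 - 10 = 22
total_parts = 3 + 22 = 25
Feed A = 540 * 3 / 25 = 64.80 kg
Feed B = 540 * 22 / 25 = 475.20 kg

64.80 kg


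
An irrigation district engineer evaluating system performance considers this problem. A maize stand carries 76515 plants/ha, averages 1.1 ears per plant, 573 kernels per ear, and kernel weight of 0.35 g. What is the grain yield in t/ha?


Y = density * ears * kernels * kw
  = 76515 * 1.1 * 573 * 0.35 g/ha
  = 16879591.58 g/ha
  = 16879.59 kg/ha = 16.88 t/ha


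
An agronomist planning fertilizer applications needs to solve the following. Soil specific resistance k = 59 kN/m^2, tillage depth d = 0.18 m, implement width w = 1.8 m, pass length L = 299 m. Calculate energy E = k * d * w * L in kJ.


E = k * d * w * L
  = 59 * 0.18 * 1.8 * 299
  = 5715.68 kJ


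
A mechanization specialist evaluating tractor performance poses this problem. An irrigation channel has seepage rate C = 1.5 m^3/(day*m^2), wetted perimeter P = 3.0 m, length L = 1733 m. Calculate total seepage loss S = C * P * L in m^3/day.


S = C * P * L
  = 1.5 * 3.0 * 1733
  = 7798.50 m^3/day


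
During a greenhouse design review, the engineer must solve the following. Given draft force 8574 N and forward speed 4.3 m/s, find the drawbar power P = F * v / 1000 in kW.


P = F * v / 1000
  = 8574 * 4.3 / 1000
  = 36868.20 / 1000
  = 36.87 kW


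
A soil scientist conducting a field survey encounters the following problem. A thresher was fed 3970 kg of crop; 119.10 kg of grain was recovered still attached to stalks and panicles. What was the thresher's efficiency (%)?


eta = (total - unthreshed) / total * 100
    = (3970 - 119.10) / 3970 * 100
    = 3850.90 / 3970 * 100
    = 97%


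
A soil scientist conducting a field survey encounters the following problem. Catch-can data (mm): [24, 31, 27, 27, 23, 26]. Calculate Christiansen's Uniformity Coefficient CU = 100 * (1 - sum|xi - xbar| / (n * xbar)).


xbar = 158 / 6 = 26.333
sum|xi - xbar| = 12
CU = 100 * (1 - 12 / (6 * 26.333))
   = 100 * (1 - 0.0759)
   = 92.41%


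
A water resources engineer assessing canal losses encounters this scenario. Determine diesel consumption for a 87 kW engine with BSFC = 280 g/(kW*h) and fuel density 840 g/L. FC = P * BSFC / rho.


FC = P * BSFC / rho_fuel
   = 87 * 280 / 840
   = 24360 / 840
   = 29 L/h


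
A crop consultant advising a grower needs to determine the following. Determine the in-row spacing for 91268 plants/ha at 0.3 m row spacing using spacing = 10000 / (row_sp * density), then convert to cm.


spacing = 10000 / (row_sp * density)
        = 10000 / (0.3 * 91268)
        = 10000 / 27380.40
        = 0.36522 m = 36.52 cm


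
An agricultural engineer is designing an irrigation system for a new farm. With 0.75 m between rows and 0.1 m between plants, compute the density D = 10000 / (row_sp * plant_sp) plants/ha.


D = 10000 / (row_sp * plant_sp)
  = 10000 / (0.75 * 0.1)
  = 10000 / 0.0750
  = 133333.33 plants/ha


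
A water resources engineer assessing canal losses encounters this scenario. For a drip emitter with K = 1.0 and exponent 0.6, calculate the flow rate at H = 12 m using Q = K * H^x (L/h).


Q = K * H^x
  = 1.0 * 12^0.6
  = 1.0 * 4.4413
  = 4.44 L/h


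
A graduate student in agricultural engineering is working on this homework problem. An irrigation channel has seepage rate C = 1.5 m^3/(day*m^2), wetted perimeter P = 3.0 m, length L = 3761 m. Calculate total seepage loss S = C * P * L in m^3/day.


S = C * P * L
  = 1.5 * 3.0 * 3761
  = 16924.50 m^3/day


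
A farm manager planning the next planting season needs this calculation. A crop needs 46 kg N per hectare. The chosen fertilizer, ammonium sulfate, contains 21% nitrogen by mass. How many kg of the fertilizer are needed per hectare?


Rate = N_required / (N_content / 100)
     = 46 / (21 / 100)
     = 46 / 0.21
     = 219.05 kg/ha


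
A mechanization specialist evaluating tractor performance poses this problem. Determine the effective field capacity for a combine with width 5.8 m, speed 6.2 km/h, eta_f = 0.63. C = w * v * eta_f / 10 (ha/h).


C = w * v * eta_f / 10
  = 5.8 * 6.2 * 0.63 / 10
  = 22.65 / 10
  = 2.27 ha/h


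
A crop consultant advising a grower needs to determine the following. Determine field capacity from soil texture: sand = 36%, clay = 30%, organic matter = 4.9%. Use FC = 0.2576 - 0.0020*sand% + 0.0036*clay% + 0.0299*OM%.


FC = 0.2576 - 0.0020*36 + 0.0036*30 + 0.0299*4.9
   = 0.2576 - 0.0720 + 0.1080 + 0.1465
   = 0.4401


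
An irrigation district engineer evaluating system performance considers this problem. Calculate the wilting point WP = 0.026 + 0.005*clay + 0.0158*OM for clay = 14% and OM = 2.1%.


WP = 0.026 + 0.005*14 + 0.0158*2.1
   = 0.026 + 0.0700 + 0.0332
   = 0.1292


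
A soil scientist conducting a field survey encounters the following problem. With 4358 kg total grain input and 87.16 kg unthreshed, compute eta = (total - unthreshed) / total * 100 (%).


eta = (total - unthreshed) / total * 100
    = (4358 - 87.16) / 4358 * 100
    = 4270.84 / 4358 * 100
    = 98%


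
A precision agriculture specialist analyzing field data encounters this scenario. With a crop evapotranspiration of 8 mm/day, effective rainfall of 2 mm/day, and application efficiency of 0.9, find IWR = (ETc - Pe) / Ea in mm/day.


IWR = (ETc - Pe) / Ea
    = (8 - 2) / 0.9
    = 6 / 0.9
    = 6.67 mm/day


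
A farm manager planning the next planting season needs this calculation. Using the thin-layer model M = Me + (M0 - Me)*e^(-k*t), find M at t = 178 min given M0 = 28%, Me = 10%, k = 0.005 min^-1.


M = Me + (M0 - Me) * e^(-k*t)
  = 10 + (28 - 10) * e^(-0.005*178)
  = 10 + 18 * e^(-0.890)
  = 10 + 18 * 0.41066
  = 10 + 7.3918
  = 17.39%


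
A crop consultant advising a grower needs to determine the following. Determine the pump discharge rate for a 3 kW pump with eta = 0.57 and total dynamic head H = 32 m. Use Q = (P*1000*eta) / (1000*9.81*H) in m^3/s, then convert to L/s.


Q = (P * 1000 * eta) / (rho * g * H)
  = (3 * 1000 * 0.57) / (1000 * 9.81 * 32)
  = 1710 / 313920
  = 0.00545 m^3/s = 5.45 L/s


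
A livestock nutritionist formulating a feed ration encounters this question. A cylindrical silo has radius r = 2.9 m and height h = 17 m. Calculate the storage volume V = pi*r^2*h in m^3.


V = pi * r^2 * h
  = pi * 2.9^2 * 17
  = pi * 8.41 * 17
  = 449.15 m^3


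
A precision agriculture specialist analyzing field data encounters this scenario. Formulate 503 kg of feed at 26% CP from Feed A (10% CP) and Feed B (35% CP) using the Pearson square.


parts_A = CP_b - target = 35 - 26 = 9
parts_B = target - CP_a = 26 - 10 = 16
total_parts = 9 + 16 = 25
Feed A = 503 * 9 / 25 = 181.08 kg
Feed B = 503 * 16 / 25 = 321.92 kg

181.08 kg


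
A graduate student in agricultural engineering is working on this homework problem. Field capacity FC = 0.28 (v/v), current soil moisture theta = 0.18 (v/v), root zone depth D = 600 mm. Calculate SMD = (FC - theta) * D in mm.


SMD = (FC - theta) * D
    = (0.28 - 0.18) * 600
    = 0.100 * 600
    = 60 mm


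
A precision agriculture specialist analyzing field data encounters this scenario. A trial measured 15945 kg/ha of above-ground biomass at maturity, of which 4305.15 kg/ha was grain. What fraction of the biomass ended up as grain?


HI = grain_yield / biomass
   = 4305.15 / 15945
   = 0.27


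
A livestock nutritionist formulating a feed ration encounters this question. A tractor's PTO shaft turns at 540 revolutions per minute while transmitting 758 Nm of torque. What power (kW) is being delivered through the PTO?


P = 2*pi*n*T / 60000
  = 2*pi * 540 * 758 / 60000
  = 2571833.41 / 60000
  = 42.86 kW


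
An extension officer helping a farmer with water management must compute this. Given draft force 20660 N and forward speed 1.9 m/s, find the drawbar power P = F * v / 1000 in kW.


P = F * v / 1000
  = 20660 * 1.9 / 1000
  = 39254 / 1000
  = 39.25 kW


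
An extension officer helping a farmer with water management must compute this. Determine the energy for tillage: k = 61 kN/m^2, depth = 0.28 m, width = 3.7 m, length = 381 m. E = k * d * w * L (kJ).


E = k * d * w * L
  = 61 * 0.28 * 3.7 * 381
  = 24077.68 kJ


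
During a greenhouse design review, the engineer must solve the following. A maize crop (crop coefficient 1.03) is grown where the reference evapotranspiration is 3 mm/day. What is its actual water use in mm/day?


ETc = Kc * ET0
    = 1.03 * 3
    = 3.09 mm/day


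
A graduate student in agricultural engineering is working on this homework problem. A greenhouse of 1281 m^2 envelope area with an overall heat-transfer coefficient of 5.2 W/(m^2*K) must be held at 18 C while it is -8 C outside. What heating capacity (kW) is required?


dT = 18 - (-8) = 26 K
Q = U * A * dT
  = 5.2 * 1281 * 26
  = 173191.20 W = 173.19 kW


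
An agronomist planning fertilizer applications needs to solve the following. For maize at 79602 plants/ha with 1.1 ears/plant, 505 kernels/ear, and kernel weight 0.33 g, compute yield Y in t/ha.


Y = density * ears * kernels * kw
  = 79602 * 1.1 * 505 * 0.33 g/ha
  = 14592240.63 g/ha
  = 14592.24 kg/ha = 14.59 t/ha


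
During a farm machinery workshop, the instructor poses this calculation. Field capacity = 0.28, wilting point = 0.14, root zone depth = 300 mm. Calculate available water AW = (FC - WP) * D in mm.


AW = (FC - WP) * D
   = (0.28 - 0.14) * 300
   = 0.14 * 300
   = 42 mm


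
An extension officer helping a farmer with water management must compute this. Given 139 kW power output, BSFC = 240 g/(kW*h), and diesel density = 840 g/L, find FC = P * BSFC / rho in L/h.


FC = P * BSFC / rho_fuel
   = 139 * 240 / 840
   = 33360 / 840
   = 39.71 L/h


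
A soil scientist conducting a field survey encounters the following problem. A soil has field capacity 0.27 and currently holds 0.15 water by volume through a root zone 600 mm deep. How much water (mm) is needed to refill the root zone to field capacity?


SMD = (FC - theta) * D
    = (0.27 - 0.15) * 600
    = 0.120 * 600
    = 72 mm


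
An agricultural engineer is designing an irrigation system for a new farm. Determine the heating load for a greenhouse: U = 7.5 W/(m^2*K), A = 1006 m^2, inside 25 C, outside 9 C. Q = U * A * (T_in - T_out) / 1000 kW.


dT = 25 - (9) = 16 K
Q = U * A * dT
  = 7.5 * 1006 * 16
  = 120720 W = 120.72 kW


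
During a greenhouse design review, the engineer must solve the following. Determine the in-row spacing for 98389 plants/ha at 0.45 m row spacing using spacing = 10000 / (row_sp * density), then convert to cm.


spacing = 10000 / (row_sp * density)
        = 10000 / (0.45 * 98389)
        = 10000 / 44275.05
        = 0.22586 m = 22.59 cm


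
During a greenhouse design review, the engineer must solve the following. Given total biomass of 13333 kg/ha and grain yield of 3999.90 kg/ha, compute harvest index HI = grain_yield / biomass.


HI = grain_yield / biomass
   = 3999.90 / 13333
   = 0.30


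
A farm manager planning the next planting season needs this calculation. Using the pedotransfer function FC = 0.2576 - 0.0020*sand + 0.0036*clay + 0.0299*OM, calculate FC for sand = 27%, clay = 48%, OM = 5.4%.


FC = 0.2576 - 0.0020*27 + 0.0036*48 + 0.0299*5.4
   = 0.2576 - 0.0540 + 0.1728 + 0.1615
   = 0.5379


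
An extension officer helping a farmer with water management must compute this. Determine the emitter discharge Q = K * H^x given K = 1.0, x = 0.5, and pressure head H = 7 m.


Q = K * H^x
  = 1.0 * 7^0.5
  = 1.0 * 2.6458
  = 2.65 L/h


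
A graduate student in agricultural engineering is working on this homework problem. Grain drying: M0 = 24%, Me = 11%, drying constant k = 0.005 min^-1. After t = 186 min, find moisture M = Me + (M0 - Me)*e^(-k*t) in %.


M = Me + (M0 - Me) * e^(-k*t)
  = 11 + (24 - 11) * e^(-0.005*186)
  = 11 + 13 * e^(-0.930)
  = 11 + 13 * 0.39455
  = 11 + 5.1292
  = 16.13%


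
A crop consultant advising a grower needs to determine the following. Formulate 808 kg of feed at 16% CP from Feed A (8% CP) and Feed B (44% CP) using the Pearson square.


parts_A = CP_b - target = 44 - 16 = 28
parts_B = target - CP_a = 16 - 8 = 8
total_parts = 28 + 8 = 36
Feed A = 808 * 28 / 36 = 628.44 kg
Feed B = 808 * 8 / 36 = 179.56 kg

628.44 kg


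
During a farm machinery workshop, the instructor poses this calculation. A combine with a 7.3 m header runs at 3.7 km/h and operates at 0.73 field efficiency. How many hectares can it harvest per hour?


C = w * v * eta_f / 10
  = 7.3 * 3.7 * 0.73 / 10
  = 19.72 / 10
  = 1.97 ha/h


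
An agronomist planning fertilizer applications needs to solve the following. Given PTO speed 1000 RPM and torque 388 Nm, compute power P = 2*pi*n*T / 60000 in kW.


P = 2*pi*n*T / 60000
  = 2*pi * 1000 * 388 / 60000
  = 2437875.90 / 60000
  = 40.63 kW


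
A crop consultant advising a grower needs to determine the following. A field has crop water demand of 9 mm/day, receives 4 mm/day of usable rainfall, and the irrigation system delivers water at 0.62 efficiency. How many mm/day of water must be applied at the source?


IWR = (ETc - Pe) / Ea
    = (9 - 4) / 0.62
    = 5 / 0.62
    = 8.06 mm/day


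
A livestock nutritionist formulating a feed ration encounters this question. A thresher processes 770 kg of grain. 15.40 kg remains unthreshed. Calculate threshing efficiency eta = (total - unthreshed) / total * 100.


eta = (total - unthreshed) / total * 100
    = (770 - 15.40) / 770 * 100
    = 754.60 / 770 * 100
    = 98%


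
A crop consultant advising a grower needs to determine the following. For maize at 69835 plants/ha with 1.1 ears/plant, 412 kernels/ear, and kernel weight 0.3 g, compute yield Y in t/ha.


Y = density * ears * kernels * kw
  = 69835 * 1.1 * 412 * 0.3 g/ha
  = 9494766.60 g/ha
  = 9494.77 kg/ha = 9.49 t/ha


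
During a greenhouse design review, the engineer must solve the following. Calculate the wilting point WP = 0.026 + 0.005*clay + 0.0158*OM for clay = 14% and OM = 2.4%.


WP = 0.026 + 0.005*14 + 0.0158*2.4
   = 0.026 + 0.0700 + 0.0379
   = 0.1339


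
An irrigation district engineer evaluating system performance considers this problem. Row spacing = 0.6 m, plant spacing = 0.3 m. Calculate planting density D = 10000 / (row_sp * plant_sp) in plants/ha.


D = 10000 / (row_sp * plant_sp)
  = 10000 / (0.6 * 0.3)
  = 10000 / 0.1800
  = 55555.56 plants/ha


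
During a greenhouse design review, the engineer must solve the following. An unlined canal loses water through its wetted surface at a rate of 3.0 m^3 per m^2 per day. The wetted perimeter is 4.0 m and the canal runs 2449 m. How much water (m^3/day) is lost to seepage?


S = C * P * L
  = 3.0 * 4.0 * 2449
  = 29388 m^3/day


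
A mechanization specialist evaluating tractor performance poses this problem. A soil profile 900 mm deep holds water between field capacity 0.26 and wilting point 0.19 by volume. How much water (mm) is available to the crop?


AW = (FC - WP) * D
   = (0.26 - 0.19) * 900
   = 0.07 * 900
   = 63 mm


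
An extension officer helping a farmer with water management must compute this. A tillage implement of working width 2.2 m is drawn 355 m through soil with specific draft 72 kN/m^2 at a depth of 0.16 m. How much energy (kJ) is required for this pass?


E = k * d * w * L
  = 72 * 0.16 * 2.2 * 355
  = 8997.12 kJ


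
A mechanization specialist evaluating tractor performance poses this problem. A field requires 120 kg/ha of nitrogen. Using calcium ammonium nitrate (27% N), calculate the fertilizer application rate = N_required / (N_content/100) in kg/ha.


Rate = N_required / (N_content / 100)
     = 120 / (27 / 100)
     = 120 / 0.27
     = 444.44 kg/ha


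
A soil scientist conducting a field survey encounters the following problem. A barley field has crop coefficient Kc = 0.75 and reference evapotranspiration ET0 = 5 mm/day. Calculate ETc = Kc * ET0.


ETc = Kc * ET0
    = 0.75 * 5
    = 3.75 mm/day


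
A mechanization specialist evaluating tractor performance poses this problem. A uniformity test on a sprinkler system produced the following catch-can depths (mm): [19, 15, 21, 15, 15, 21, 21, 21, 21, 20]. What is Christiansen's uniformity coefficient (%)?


xbar = 189 / 10 = 18.900
sum|xi - xbar| = 23.400
CU = 100 * (1 - 23.400 / (10 * 18.900))
   = 100 * (1 - 0.1238)
   = 87.62%


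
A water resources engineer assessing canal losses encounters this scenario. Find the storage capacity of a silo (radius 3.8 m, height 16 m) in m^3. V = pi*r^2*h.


V = pi * r^2 * h
  = pi * 3.8^2 * 16
  = pi * 14.44 * 16
  = 725.83 m^3


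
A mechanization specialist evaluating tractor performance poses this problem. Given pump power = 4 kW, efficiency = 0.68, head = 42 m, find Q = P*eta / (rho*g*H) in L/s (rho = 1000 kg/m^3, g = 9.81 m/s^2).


Q = (P * 1000 * eta) / (rho * g * H)
  = (4 * 1000 * 0.68) / (1000 * 9.81 * 42)
  = 2720 / 412020
  = 0.00660 m^3/s = 6.60 L/s


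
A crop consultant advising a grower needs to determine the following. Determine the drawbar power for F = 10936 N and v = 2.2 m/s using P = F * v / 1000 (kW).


P = F * v / 1000
  = 10936 * 2.2 / 1000
  = 24059.20 / 1000
  = 24.06 kW


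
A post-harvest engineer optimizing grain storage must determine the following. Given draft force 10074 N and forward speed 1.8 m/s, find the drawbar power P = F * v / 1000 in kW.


P = F * v / 1000
  = 10074 * 1.8 / 1000
  = 18133.20 / 1000
  = 18.13 kW


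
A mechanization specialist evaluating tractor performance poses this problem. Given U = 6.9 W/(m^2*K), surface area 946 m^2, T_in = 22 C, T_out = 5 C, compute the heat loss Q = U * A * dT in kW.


dT = 22 - (5) = 17 K
Q = U * A * dT
  = 6.9 * 946 * 17
  = 110965.80 W = 110.97 kW


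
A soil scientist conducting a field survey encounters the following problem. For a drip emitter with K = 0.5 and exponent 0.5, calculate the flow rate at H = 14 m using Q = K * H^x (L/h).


Q = K * H^x
  = 0.5 * 14^0.5
  = 0.5 * 3.7417
  = 1.87 L/h


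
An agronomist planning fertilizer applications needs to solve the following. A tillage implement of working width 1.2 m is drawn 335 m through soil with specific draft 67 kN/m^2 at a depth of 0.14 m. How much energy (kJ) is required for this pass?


E = k * d * w * L
  = 67 * 0.14 * 1.2 * 335
  = 3770.76 kJ


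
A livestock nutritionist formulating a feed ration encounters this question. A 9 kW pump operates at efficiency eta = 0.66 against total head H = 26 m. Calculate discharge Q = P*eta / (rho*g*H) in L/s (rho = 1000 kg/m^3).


Q = (P * 1000 * eta) / (rho * g * H)
  = (9 * 1000 * 0.66) / (1000 * 9.81 * 26)
  = 5940 / 255060
  = 0.02329 m^3/s = 23.29 L/s


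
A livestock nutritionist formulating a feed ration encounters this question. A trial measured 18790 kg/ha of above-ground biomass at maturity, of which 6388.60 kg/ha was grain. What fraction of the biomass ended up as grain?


HI = grain_yield / biomass
   = 6388.60 / 18790
   = 0.34


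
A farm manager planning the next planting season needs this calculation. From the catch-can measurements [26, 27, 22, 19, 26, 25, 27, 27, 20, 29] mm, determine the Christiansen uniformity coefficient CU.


xbar = 248 / 10 = 24.800
sum|xi - xbar| = 26.800
CU = 100 * (1 - 26.800 / (10 * 24.800))
   = 100 * (1 - 0.1081)
   = 89.19%


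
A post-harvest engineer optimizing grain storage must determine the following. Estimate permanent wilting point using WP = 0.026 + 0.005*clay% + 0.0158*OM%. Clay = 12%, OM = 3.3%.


WP = 0.026 + 0.005*12 + 0.0158*3.3
   = 0.026 + 0.0600 + 0.0521
   = 0.1381


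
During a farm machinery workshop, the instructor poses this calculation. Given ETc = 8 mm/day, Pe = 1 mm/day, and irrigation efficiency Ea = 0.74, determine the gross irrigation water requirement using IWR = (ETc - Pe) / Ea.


IWR = (ETc - Pe) / Ea
    = (8 - 1) / 0.74
    = 7 / 0.74
    = 9.46 mm/day


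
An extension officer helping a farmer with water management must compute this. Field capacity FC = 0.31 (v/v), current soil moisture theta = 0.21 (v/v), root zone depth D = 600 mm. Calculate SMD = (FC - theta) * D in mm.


SMD = (FC - theta) * D
    = (0.31 - 0.21) * 600
    = 0.100 * 600
    = 60 mm


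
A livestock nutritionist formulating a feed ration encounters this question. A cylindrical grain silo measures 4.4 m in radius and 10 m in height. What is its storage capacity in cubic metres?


V = pi * r^2 * h
  = pi * 4.4^2 * 10
  = pi * 19.36 * 10
  = 608.21 m^3


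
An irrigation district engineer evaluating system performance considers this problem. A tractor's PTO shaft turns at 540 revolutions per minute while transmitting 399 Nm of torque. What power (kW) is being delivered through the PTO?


P = 2*pi*n*T / 60000
  = 2*pi * 540 * 399 / 60000
  = 1353775.11 / 60000
  = 22.56 kW


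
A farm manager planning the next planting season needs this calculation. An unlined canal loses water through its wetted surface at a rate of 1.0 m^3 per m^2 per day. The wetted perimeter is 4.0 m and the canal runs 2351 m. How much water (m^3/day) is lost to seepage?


S = C * P * L
  = 1.0 * 4.0 * 2351
  = 9404 m^3/day


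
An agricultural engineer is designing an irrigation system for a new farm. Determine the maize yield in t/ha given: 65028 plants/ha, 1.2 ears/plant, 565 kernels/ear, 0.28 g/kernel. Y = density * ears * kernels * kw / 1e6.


Y = density * ears * kernels * kw
  = 65028 * 1.2 * 565 * 0.28 g/ha
  = 12344915.52 g/ha
  = 12344.92 kg/ha = 12.34 t/ha


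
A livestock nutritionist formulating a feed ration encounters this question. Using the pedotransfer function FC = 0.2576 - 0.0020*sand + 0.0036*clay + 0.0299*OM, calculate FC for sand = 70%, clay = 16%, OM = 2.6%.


FC = 0.2576 - 0.0020*70 + 0.0036*16 + 0.0299*2.6
   = 0.2576 - 0.1400 + 0.0576 + 0.0777
   = 0.2529


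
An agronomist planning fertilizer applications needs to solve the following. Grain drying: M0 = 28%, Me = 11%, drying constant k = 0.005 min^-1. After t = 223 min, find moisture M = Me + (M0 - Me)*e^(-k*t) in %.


M = Me + (M0 - Me) * e^(-k*t)
  = 11 + (28 - 11) * e^(-0.005*223)
  = 11 + 17 * e^(-1.115)
  = 11 + 17 * 0.32792
  = 11 + 5.5746
  = 16.57%


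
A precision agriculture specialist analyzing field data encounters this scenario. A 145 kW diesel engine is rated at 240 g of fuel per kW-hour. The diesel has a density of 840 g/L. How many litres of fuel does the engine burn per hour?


FC = P * BSFC / rho_fuel
   = 145 * 240 / 840
   = 34800 / 840
   = 41.43 L/h


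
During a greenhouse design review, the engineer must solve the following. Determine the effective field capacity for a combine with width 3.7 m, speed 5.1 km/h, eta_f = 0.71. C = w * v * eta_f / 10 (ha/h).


C = w * v * eta_f / 10
  = 3.7 * 5.1 * 0.71 / 10
  = 13.40 / 10
  = 1.34 ha/h


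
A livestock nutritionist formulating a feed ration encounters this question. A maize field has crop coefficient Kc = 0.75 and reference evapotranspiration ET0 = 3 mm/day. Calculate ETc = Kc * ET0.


ETc = Kc * ET0
    = 0.75 * 3
    = 2.25 mm/day


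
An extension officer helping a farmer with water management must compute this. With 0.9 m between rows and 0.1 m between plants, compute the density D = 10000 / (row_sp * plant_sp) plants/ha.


D = 10000 / (row_sp * plant_sp)
  = 10000 / (0.9 * 0.1)
  = 10000 / 0.0900
  = 111111.11 plants/ha


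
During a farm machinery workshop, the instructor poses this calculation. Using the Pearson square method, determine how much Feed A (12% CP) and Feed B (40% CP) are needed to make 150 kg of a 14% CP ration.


parts_A = CP_b - target = 40 - 14 = 26
parts_B = target - CP_a = 14 - 12 = 2
total_parts = 26 + 2 = 28
Feed A = 150 * 26 / 28 = 139.29 kg
Feed B = 150 * 2 / 28 = 10.71 kg

139.29 kg


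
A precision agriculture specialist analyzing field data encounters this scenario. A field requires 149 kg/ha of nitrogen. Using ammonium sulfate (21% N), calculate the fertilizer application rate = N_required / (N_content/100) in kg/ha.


Rate = N_required / (N_content / 100)
     = 149 / (21 / 100)
     = 149 / 0.21
     = 709.52 kg/ha


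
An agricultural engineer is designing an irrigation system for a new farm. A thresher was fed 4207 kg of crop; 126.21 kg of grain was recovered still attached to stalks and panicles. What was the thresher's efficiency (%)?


eta = (total - unthreshed) / total * 100
    = (4207 - 126.21) / 4207 * 100
    = 4080.79 / 4207 * 100
    = 97%


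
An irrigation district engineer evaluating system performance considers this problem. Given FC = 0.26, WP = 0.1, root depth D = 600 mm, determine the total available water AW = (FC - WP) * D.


AW = (FC - WP) * D
   = (0.26 - 0.1) * 600
   = 0.16 * 600
   = 96 mm


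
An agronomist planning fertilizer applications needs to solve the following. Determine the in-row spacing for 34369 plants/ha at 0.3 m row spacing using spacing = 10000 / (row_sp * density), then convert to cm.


spacing = 10000 / (row_sp * density)
        = 10000 / (0.3 * 34369)
        = 10000 / 10310.70
        = 0.96987 m = 96.99 cm


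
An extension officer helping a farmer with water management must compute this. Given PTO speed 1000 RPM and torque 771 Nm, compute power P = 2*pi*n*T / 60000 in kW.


P = 2*pi*n*T / 60000
  = 2*pi * 1000 * 771 / 60000
  = 4844335.87 / 60000
  = 80.74 kW


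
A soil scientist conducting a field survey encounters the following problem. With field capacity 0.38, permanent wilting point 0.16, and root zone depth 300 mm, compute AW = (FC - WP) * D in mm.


AW = (FC - WP) * D
   = (0.38 - 0.16) * 300
   = 0.22 * 300
   = 66 mm


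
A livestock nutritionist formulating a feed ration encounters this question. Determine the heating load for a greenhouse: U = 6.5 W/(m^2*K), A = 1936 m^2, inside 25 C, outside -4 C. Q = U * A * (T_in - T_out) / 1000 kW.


dT = 25 - (-4) = 29 K
Q = U * A * dT
  = 6.5 * 1936 * 29
  = 364936 W = 364.94 kW


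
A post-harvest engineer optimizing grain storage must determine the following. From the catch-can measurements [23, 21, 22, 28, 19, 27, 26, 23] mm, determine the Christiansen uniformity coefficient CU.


xbar = 189 / 8 = 23.625
sum|xi - xbar| = 20.250
CU = 100 * (1 - 20.250 / (8 * 23.625))
   = 100 * (1 - 0.1071)
   = 89.29%


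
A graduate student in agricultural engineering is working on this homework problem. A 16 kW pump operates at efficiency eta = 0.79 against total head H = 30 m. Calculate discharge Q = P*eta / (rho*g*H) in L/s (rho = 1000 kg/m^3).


Q = (P * 1000 * eta) / (rho * g * H)
  = (16 * 1000 * 0.79) / (1000 * 9.81 * 30)
  = 12640 / 294300
  = 0.04295 m^3/s = 42.95 L/s


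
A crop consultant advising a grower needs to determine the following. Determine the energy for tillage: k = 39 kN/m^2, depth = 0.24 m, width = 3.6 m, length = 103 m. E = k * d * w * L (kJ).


E = k * d * w * L
  = 39 * 0.24 * 3.6 * 103
  = 3470.69 kJ


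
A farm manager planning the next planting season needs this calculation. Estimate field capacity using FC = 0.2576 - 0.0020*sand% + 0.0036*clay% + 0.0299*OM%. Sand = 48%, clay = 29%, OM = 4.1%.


FC = 0.2576 - 0.0020*48 + 0.0036*29 + 0.0299*4.1
   = 0.2576 - 0.0960 + 0.1044 + 0.1226
   = 0.3886


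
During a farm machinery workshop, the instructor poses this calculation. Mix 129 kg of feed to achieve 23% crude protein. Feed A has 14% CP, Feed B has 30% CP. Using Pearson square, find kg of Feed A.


parts_A = CP_b - target = 30 - 23 = 7
parts_B = target - CP_a = 23 - 14 = 9
total_parts = 7 + 9 = 16
Feed A = 129 * 7 / 16 = 56.44 kg
Feed B = 129 * 9 / 16 = 72.56 kg

56.44 kg


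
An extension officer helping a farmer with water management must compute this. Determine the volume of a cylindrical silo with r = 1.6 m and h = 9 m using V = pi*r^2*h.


V = pi * r^2 * h
  = pi * 1.6^2 * 9
  = pi * 2.56 * 9
  = 72.38 m^3


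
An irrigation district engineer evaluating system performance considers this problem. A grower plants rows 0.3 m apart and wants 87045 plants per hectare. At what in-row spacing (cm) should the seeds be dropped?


spacing = 10000 / (row_sp * density)
        = 10000 / (0.3 * 87045)
        = 10000 / 26113.50
        = 0.38294 m = 38.29 cm


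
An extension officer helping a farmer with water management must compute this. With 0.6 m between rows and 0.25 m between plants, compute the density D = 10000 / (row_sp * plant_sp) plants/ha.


D = 10000 / (row_sp * plant_sp)
  = 10000 / (0.6 * 0.25)
  = 10000 / 0.1500
  = 66666.67 plants/ha


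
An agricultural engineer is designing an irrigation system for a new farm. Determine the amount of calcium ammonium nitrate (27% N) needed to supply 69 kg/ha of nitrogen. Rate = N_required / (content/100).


Rate = N_required / (N_content / 100)
     = 69 / (27 / 100)
     = 69 / 0.27
     = 255.56 kg/ha


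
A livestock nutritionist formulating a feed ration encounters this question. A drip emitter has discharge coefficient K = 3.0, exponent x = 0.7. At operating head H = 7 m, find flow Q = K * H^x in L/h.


Q = K * H^x
  = 3.0 * 7^0.7
  = 3.0 * 3.9045
  = 11.71 L/h


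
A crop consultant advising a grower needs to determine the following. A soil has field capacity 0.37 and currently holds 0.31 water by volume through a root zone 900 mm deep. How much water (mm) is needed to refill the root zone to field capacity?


SMD = (FC - theta) * D
    = (0.37 - 0.31) * 900
    = 0.060 * 900
    = 54 mm


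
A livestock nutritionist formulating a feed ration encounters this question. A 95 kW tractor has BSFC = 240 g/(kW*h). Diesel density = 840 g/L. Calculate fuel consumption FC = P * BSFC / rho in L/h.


FC = P * BSFC / rho_fuel
   = 95 * 240 / 840
   = 22800 / 840
   = 27.14 L/h


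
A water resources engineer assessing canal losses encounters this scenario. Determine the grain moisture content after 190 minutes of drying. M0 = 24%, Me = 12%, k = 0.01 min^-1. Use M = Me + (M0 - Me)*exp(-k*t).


M = Me + (M0 - Me) * e^(-k*t)
  = 12 + (24 - 12) * e^(-0.01*190)
  = 12 + 12 * e^(-1.900)
  = 12 + 12 * 0.14957
  = 12 + 1.7948
  = 13.79%


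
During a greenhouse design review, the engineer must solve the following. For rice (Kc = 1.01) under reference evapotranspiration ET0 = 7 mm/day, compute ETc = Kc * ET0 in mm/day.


ETc = Kc * ET0
    = 1.01 * 7
    = 7.07 mm/day


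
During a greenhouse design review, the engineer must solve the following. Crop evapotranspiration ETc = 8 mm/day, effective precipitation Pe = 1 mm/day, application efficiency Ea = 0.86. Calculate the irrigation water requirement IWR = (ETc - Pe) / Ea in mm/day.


IWR = (ETc - Pe) / Ea
    = (8 - 1) / 0.86
    = 7 / 0.86
    = 8.14 mm/day


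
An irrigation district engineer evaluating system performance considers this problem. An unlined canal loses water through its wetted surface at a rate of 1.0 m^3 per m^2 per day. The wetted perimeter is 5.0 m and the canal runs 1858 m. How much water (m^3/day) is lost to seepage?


S = C * P * L
  = 1.0 * 5.0 * 1858
  = 9290 m^3/day


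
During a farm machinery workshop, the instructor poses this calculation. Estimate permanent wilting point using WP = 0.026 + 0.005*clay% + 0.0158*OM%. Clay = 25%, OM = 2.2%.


WP = 0.026 + 0.005*25 + 0.0158*2.2
   = 0.026 + 0.1250 + 0.0348
   = 0.1858


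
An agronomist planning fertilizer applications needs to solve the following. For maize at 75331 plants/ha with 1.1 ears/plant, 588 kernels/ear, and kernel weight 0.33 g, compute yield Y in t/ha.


Y = density * ears * kernels * kw
  = 75331 * 1.1 * 588 * 0.33 g/ha
  = 16078949.96 g/ha
  = 16078.95 kg/ha = 16.08 t/ha


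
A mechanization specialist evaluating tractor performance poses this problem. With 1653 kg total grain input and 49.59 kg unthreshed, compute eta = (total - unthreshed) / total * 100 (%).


eta = (total - unthreshed) / total * 100
    = (1653 - 49.59) / 1653 * 100
    = 1603.41 / 1653 * 100
    = 97%


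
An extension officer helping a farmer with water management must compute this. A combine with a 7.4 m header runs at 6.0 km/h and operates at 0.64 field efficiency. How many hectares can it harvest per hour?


C = w * v * eta_f / 10
  = 7.4 * 6.0 * 0.64 / 10
  = 28.42 / 10
  = 2.84 ha/h


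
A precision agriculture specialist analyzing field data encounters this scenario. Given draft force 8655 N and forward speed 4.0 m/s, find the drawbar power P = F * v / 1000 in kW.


P = F * v / 1000
  = 8655 * 4.0 / 1000
  = 34620 / 1000
  = 34.62 kW


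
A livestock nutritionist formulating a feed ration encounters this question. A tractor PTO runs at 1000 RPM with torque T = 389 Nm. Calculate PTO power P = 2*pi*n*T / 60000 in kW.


P = 2*pi*n*T / 60000
  = 2*pi * 1000 * 389 / 60000
  = 2444159.08 / 60000
  = 40.74 kW


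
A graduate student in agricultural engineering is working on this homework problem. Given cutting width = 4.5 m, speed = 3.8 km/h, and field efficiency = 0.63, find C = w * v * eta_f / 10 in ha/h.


C = w * v * eta_f / 10
  = 4.5 * 3.8 * 0.63 / 10
  = 10.77 / 10
  = 1.08 ha/h


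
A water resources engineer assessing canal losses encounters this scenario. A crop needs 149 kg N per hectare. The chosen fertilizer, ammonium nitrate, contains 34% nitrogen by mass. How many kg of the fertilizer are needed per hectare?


Rate = N_required / (N_content / 100)
     = 149 / (34 / 100)
     = 149 / 0.34
     = 438.24 kg/ha


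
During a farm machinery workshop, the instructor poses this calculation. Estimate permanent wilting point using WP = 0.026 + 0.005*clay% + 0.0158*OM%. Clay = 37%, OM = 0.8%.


WP = 0.026 + 0.005*37 + 0.0158*0.8
   = 0.026 + 0.1850 + 0.0126
   = 0.2236


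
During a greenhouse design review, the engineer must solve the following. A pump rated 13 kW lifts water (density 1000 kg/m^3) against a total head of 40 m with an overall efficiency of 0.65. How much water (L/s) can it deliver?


Q = (P * 1000 * eta) / (rho * g * H)
  = (13 * 1000 * 0.65) / (1000 * 9.81 * 40)
  = 8450 / 392400
  = 0.02153 m^3/s = 21.53 L/s


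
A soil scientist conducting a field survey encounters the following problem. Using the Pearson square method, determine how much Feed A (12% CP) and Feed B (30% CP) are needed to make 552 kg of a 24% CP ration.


parts_A = CP_b - target = 30 - 24 = 6
parts_B = target - CP_a = 24 - 12 = 12
total_parts = 6 + 12 = 18
Feed A = 552 * 6 / 18 = 184 kg
Feed B = 552 * 12 / 18 = 368 kg

184 kg


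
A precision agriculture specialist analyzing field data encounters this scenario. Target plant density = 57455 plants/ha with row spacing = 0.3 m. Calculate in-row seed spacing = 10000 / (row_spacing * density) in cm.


spacing = 10000 / (row_sp * density)
        = 10000 / (0.3 * 57455)
        = 10000 / 17236.50
        = 0.58016 m = 58.02 cm


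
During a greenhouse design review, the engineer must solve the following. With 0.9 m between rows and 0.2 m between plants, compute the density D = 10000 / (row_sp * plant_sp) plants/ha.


D = 10000 / (row_sp * plant_sp)
  = 10000 / (0.9 * 0.2)
  = 10000 / 0.1800
  = 55555.56 plants/ha


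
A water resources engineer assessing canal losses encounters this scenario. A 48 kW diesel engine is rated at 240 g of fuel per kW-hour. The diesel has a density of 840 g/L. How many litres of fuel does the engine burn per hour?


FC = P * BSFC / rho_fuel
   = 48 * 240 / 840
   = 11520 / 840
   = 13.71 L/h


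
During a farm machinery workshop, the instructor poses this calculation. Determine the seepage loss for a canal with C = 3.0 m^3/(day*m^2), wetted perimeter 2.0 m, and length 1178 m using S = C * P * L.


S = C * P * L
  = 3.0 * 2.0 * 1178
  = 7068 m^3/day


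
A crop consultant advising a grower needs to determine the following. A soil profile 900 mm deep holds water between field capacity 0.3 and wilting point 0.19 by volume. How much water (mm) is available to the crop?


AW = (FC - WP) * D
   = (0.3 - 0.19) * 900
   = 0.11 * 900
   = 99 mm


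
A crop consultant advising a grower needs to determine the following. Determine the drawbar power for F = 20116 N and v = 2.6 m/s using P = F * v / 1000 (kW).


P = F * v / 1000
  = 20116 * 2.6 / 1000
  = 52301.60 / 1000
  = 52.30 kW
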